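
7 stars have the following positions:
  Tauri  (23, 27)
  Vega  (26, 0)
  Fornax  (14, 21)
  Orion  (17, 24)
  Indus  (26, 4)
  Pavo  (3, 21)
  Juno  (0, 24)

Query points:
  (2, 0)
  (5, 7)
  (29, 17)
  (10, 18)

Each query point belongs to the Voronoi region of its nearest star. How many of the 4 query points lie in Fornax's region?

1

(2, 0) — d² to each: Tauri:1170, Vega:576, Fornax:585, Orion:801, Indus:592, Pavo:442, Juno:580 → nearest is Pavo
(5, 7) — d² to each: Tauri:724, Vega:490, Fornax:277, Orion:433, Indus:450, Pavo:200, Juno:314 → nearest is Pavo
(29, 17) — d² to each: Tauri:136, Vega:298, Fornax:241, Orion:193, Indus:178, Pavo:692, Juno:890 → nearest is Tauri
(10, 18) — d² to each: Tauri:250, Vega:580, Fornax:25, Orion:85, Indus:452, Pavo:58, Juno:136 → nearest is Fornax
1 of the 4 points has Fornax as nearest.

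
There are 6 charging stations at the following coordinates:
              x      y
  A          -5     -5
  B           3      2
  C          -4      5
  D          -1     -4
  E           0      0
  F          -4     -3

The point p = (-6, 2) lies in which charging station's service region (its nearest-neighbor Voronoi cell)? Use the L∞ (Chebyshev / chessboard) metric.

d(p,A) = max(1, 7) = 7
d(p,B) = max(9, 0) = 9
d(p,C) = max(2, 3) = 3
d(p,D) = max(5, 6) = 6
d(p,E) = max(6, 2) = 6
d(p,F) = max(2, 5) = 5
The smallest is to C, so p lies in the Voronoi region of C.

C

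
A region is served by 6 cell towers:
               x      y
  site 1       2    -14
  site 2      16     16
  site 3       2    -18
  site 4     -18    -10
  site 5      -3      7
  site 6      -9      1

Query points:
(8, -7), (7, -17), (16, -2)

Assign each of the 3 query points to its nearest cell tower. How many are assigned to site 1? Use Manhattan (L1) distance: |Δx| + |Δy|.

1

(8, -7) — d to each: site 1:13, site 2:31, site 3:17, site 4:29, site 5:25, site 6:25 → nearest is site 1
(7, -17) — d to each: site 1:8, site 2:42, site 3:6, site 4:32, site 5:34, site 6:34 → nearest is site 3
(16, -2) — d to each: site 1:26, site 2:18, site 3:30, site 4:42, site 5:28, site 6:28 → nearest is site 2
1 of the 3 points has site 1 as nearest.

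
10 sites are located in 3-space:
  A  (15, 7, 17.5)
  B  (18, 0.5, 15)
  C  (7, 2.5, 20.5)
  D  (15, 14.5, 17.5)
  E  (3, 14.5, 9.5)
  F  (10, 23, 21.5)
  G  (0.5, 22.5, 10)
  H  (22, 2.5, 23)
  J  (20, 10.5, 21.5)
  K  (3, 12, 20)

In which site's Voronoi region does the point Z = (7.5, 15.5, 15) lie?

Since √ is increasing, it suffices to compare squared distances:
|ZA|² = (7.5−15)² + (15.5−7)² + (15−17.5)² = 56.25 + 72.25 + 6.25 = 134.75
|ZB|² = (7.5−18)² + (15.5−0.5)² + (15−15)² = 110.25 + 225 + 0 = 335.25
|ZC|² = (7.5−7)² + (15.5−2.5)² + (15−20.5)² = 0.25 + 169 + 30.25 = 199.5
|ZD|² = (7.5−15)² + (15.5−14.5)² + (15−17.5)² = 56.25 + 1 + 6.25 = 63.5
|ZE|² = (7.5−3)² + (15.5−14.5)² + (15−9.5)² = 20.25 + 1 + 30.25 = 51.5
|ZF|² = (7.5−10)² + (15.5−23)² + (15−21.5)² = 6.25 + 56.25 + 42.25 = 104.75
|ZG|² = (7.5−0.5)² + (15.5−22.5)² + (15−10)² = 49 + 49 + 25 = 123
|ZH|² = (7.5−22)² + (15.5−2.5)² + (15−23)² = 210.25 + 169 + 64 = 443.25
|ZJ|² = (7.5−20)² + (15.5−10.5)² + (15−21.5)² = 156.25 + 25 + 42.25 = 223.5
|ZK|² = (7.5−3)² + (15.5−12)² + (15−20)² = 20.25 + 12.25 + 25 = 57.5
The smallest is to E, so Z lies in the Voronoi region of E.

E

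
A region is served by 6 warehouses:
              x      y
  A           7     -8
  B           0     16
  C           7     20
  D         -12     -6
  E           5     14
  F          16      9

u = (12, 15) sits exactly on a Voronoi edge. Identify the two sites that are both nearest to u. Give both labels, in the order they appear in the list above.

C and E

Squared distances from u to each site:
|uA|² = 25 + 529 = 554
|uB|² = 144 + 1 = 145
|uC|² = 25 + 25 = 50
|uD|² = 576 + 441 = 1017
|uE|² = 49 + 1 = 50
|uF|² = 16 + 36 = 52
u is equidistant from C and E (both at squared distance 50), and every other site is strictly farther — so u lies on the C–E Voronoi edge.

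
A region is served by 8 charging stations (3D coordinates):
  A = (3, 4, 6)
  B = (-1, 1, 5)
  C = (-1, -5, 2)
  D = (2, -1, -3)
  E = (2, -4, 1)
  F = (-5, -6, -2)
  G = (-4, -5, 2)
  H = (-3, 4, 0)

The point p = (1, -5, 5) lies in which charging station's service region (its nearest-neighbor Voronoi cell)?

Since √ is increasing, it suffices to compare squared distances:
|pA|² = 4 + 81 + 1 = 86
|pB|² = 4 + 36 + 0 = 40
|pC|² = 4 + 0 + 9 = 13
|pD|² = 1 + 16 + 64 = 81
|pE|² = 1 + 1 + 16 = 18
|pF|² = 36 + 1 + 49 = 86
|pG|² = 25 + 0 + 9 = 34
|pH|² = 16 + 81 + 25 = 122
The smallest is to C, so p lies in the Voronoi region of C.

C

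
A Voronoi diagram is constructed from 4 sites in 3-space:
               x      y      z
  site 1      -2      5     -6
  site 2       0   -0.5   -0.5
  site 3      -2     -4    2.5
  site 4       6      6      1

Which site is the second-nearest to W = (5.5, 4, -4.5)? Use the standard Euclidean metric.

site 1

Since √ is increasing, it suffices to compare squared distances:
d²(W, site 1) = (5.5−(-2))² + (4−5)² + (-4.5−(-6))² = 56.25 + 1 + 2.25 = 59.5
d²(W, site 2) = (5.5−0)² + (4−(-0.5))² + (-4.5−(-0.5))² = 30.25 + 20.25 + 16 = 66.5
d²(W, site 3) = (5.5−(-2))² + (4−(-4))² + (-4.5−2.5)² = 56.25 + 64 + 49 = 169.25
d²(W, site 4) = (5.5−6)² + (4−6)² + (-4.5−1)² = 0.25 + 4 + 30.25 = 34.5
Sorted ascending: site 4, site 1, site 2, … — the second-nearest is site 1.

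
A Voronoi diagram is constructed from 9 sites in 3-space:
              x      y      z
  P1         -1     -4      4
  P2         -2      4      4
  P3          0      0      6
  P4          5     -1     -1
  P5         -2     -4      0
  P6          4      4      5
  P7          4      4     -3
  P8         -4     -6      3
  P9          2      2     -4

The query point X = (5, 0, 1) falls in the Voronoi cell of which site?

Since √ is increasing, it suffices to compare squared distances:
|XP1|² = (5−(-1))² + (0−(-4))² + (1−4)² = 36 + 16 + 9 = 61
|XP2|² = (5−(-2))² + (0−4)² + (1−4)² = 49 + 16 + 9 = 74
|XP3|² = (5−0)² + (0−0)² + (1−6)² = 25 + 0 + 25 = 50
|XP4|² = (5−5)² + (0−(-1))² + (1−(-1))² = 0 + 1 + 4 = 5
|XP5|² = (5−(-2))² + (0−(-4))² + (1−0)² = 49 + 16 + 1 = 66
|XP6|² = (5−4)² + (0−4)² + (1−5)² = 1 + 16 + 16 = 33
|XP7|² = (5−4)² + (0−4)² + (1−(-3))² = 1 + 16 + 16 = 33
|XP8|² = (5−(-4))² + (0−(-6))² + (1−3)² = 81 + 36 + 4 = 121
|XP9|² = (5−2)² + (0−2)² + (1−(-4))² = 9 + 4 + 25 = 38
The smallest is to P4, so X lies in the Voronoi region of P4.

P4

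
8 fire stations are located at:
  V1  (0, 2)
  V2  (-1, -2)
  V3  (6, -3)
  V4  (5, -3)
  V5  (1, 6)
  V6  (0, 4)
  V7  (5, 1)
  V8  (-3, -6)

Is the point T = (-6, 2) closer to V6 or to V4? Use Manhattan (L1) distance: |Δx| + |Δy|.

V6

d(T,V6) = |-6−0| + |2−4| = 6 + 2 = 8
d(T,V4) = |-6−5| + |2−(-3)| = 11 + 5 = 16
8 < 16, so V6 is closer.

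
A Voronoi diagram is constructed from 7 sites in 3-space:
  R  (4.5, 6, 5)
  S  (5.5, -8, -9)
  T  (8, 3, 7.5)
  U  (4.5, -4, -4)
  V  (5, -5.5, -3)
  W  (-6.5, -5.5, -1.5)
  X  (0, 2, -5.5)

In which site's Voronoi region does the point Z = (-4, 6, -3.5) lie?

X

Compare squared distances (the ordering matches that of the actual distances):
|ZR|² = (-4−4.5)² + (6−6)² + (-3.5−5)² = 72.25 + 0 + 72.25 = 144.5
|ZS|² = (-4−5.5)² + (6−(-8))² + (-3.5−(-9))² = 90.25 + 196 + 30.25 = 316.5
|ZT|² = (-4−8)² + (6−3)² + (-3.5−7.5)² = 144 + 9 + 121 = 274
|ZU|² = (-4−4.5)² + (6−(-4))² + (-3.5−(-4))² = 72.25 + 100 + 0.25 = 172.5
|ZV|² = (-4−5)² + (6−(-5.5))² + (-3.5−(-3))² = 81 + 132.25 + 0.25 = 213.5
|ZW|² = (-4−(-6.5))² + (6−(-5.5))² + (-3.5−(-1.5))² = 6.25 + 132.25 + 4 = 142.5
|ZX|² = (-4−0)² + (6−2)² + (-3.5−(-5.5))² = 16 + 16 + 4 = 36
Minimum is at X.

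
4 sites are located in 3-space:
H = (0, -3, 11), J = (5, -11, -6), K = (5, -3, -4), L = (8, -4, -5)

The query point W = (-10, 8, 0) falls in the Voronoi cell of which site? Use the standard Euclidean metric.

H

Since √ is increasing, it suffices to compare squared distances:
|WH|² = (-10−0)² + (8−(-3))² + (0−11)² = 100 + 121 + 121 = 342
|WJ|² = (-10−5)² + (8−(-11))² + (0−(-6))² = 225 + 361 + 36 = 622
|WK|² = (-10−5)² + (8−(-3))² + (0−(-4))² = 225 + 121 + 16 = 362
|WL|² = (-10−8)² + (8−(-4))² + (0−(-5))² = 324 + 144 + 25 = 493
The smallest is to H, so W lies in the Voronoi region of H.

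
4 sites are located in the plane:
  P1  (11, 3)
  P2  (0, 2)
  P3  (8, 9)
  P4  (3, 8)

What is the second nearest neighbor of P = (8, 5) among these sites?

P3

Squared Euclidean distances:
|PP1|² = (8−11)² + (5−3)² = 9 + 4 = 13
|PP2|² = (8−0)² + (5−2)² = 64 + 9 = 73
|PP3|² = (8−8)² + (5−9)² = 0 + 16 = 16
|PP4|² = (8−3)² + (5−8)² = 25 + 9 = 34
Sorted ascending: P1, P3, P4, … — the second-nearest is P3.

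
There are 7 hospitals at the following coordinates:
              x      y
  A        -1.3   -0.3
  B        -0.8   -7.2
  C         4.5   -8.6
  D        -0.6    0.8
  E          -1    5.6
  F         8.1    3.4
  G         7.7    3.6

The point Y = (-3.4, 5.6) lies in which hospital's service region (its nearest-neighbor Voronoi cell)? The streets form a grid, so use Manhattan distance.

E

d(Y,A) = |-3.4−(-1.3)| + |5.6−(-0.3)| = 2.1 + 5.9 = 8
d(Y,B) = |-3.4−(-0.8)| + |5.6−(-7.2)| = 2.6 + 12.8 = 15.4
d(Y,C) = |-3.4−4.5| + |5.6−(-8.6)| = 7.9 + 14.2 = 22.1
d(Y,D) = |-3.4−(-0.6)| + |5.6−0.8| = 2.8 + 4.8 = 7.6
d(Y,E) = |-3.4−(-1)| + |5.6−5.6| = 2.4 + 0 = 2.4
d(Y,F) = |-3.4−8.1| + |5.6−3.4| = 11.5 + 2.2 = 13.7
d(Y,G) = |-3.4−7.7| + |5.6−3.6| = 11.1 + 2 = 13.1
E is nearest.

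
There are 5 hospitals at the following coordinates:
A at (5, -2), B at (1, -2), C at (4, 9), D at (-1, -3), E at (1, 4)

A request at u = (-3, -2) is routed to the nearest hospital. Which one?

D

Compare squared distances (the ordering matches that of the actual distances):
|uA|² = (-3−5)² + (-2−(-2))² = 64 + 0 = 64
|uB|² = (-3−1)² + (-2−(-2))² = 16 + 0 = 16
|uC|² = (-3−4)² + (-2−9)² = 49 + 121 = 170
|uD|² = (-3−(-1))² + (-2−(-3))² = 4 + 1 = 5
|uE|² = (-3−1)² + (-2−4)² = 16 + 36 = 52
Minimum is at D.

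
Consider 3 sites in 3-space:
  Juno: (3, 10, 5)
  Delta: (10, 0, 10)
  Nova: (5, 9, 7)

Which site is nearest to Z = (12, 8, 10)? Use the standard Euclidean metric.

Nova

Since √ is increasing, it suffices to compare squared distances:
d²(Z, Juno) = (12−3)² + (8−10)² + (10−5)² = 81 + 4 + 25 = 110
d²(Z, Delta) = (12−10)² + (8−0)² + (10−10)² = 4 + 64 + 0 = 68
d²(Z, Nova) = (12−5)² + (8−9)² + (10−7)² = 49 + 1 + 9 = 59
Minimum is at Nova.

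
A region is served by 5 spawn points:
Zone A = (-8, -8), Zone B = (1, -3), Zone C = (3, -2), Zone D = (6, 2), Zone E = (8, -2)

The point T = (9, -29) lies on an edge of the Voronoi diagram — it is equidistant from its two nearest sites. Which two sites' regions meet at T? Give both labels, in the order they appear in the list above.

Squared distances from T to each site:
d²(T, Zone A) = 289 + 441 = 730
d²(T, Zone B) = 64 + 676 = 740
d²(T, Zone C) = 36 + 729 = 765
d²(T, Zone D) = 9 + 961 = 970
d²(T, Zone E) = 1 + 729 = 730
T is equidistant from Zone A and Zone E (both at squared distance 730), and every other site is strictly farther — so T lies on the Zone A–Zone E Voronoi edge.

Zone A and Zone E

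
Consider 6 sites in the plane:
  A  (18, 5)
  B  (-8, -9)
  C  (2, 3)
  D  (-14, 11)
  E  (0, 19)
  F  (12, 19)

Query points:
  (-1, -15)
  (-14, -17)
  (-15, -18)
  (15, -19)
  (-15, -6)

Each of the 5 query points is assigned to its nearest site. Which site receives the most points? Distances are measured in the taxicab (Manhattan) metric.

(-1, -15) — d to each: A:39, B:13, C:21, D:39, E:35, F:47 → nearest is B
(-14, -17) — d to each: A:54, B:14, C:36, D:28, E:50, F:62 → nearest is B
(-15, -18) — d to each: A:56, B:16, C:38, D:30, E:52, F:64 → nearest is B
(15, -19) — d to each: A:27, B:33, C:35, D:59, E:53, F:41 → nearest is A
(-15, -6) — d to each: A:44, B:10, C:26, D:18, E:40, F:52 → nearest is B
Tally — A:1, B:4. B captures the most (4).

B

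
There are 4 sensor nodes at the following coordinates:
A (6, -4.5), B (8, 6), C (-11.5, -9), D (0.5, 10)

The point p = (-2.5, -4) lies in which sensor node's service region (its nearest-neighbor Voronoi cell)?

Compare squared distances (the ordering matches that of the actual distances):
|pA|² = (-2.5−6)² + (-4−(-4.5))² = 72.25 + 0.25 = 72.5
|pB|² = (-2.5−8)² + (-4−6)² = 110.25 + 100 = 210.25
|pC|² = (-2.5−(-11.5))² + (-4−(-9))² = 81 + 25 = 106
|pD|² = (-2.5−0.5)² + (-4−10)² = 9 + 196 = 205
The smallest is to A, so p lies in the Voronoi region of A.

A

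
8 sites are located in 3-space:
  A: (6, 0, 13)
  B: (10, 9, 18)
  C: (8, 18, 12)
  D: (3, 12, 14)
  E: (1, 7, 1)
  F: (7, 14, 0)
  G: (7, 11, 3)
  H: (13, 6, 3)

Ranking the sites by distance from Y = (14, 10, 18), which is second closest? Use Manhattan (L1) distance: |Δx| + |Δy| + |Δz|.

d(Y,A) = |14−6| + |10−0| + |18−13| = 8 + 10 + 5 = 23
d(Y,B) = |14−10| + |10−9| + |18−18| = 4 + 1 + 0 = 5
d(Y,C) = |14−8| + |10−18| + |18−12| = 6 + 8 + 6 = 20
d(Y,D) = |14−3| + |10−12| + |18−14| = 11 + 2 + 4 = 17
d(Y,E) = |14−1| + |10−7| + |18−1| = 13 + 3 + 17 = 33
d(Y,F) = |14−7| + |10−14| + |18−0| = 7 + 4 + 18 = 29
d(Y,G) = |14−7| + |10−11| + |18−3| = 7 + 1 + 15 = 23
d(Y,H) = |14−13| + |10−6| + |18−3| = 1 + 4 + 15 = 20
Sorted ascending: B, D, C, … — the second-nearest is D.

D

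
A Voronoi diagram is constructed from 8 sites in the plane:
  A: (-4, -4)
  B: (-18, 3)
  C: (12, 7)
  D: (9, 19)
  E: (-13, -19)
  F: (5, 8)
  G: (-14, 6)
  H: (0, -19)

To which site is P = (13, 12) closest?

Since √ is increasing, it suffices to compare squared distances:
|PA|² = (13−(-4))² + (12−(-4))² = 289 + 256 = 545
|PB|² = (13−(-18))² + (12−3)² = 961 + 81 = 1042
|PC|² = (13−12)² + (12−7)² = 1 + 25 = 26
|PD|² = (13−9)² + (12−19)² = 16 + 49 = 65
|PE|² = (13−(-13))² + (12−(-19))² = 676 + 961 = 1637
|PF|² = (13−5)² + (12−8)² = 64 + 16 = 80
|PG|² = (13−(-14))² + (12−6)² = 729 + 36 = 765
|PH|² = (13−0)² + (12−(-19))² = 169 + 961 = 1130
The smallest is to C, so P lies in the Voronoi region of C.

C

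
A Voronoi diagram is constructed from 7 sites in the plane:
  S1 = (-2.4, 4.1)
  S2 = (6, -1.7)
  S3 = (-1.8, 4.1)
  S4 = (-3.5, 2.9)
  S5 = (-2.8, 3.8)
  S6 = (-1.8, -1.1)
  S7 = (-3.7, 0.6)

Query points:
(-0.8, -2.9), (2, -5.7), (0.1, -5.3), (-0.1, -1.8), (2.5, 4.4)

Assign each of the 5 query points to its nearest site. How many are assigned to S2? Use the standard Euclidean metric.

(-0.8, -2.9) — d² to each: S1:51.56, S2:47.68, S3:50, S4:40.93, S5:48.89, S6:4.24, S7:20.66 → nearest is S6
(2, -5.7) — d² to each: S1:115.4, S2:32, S3:110.48, S4:104.21, S5:113.29, S6:35.6, S7:72.18 → nearest is S2
(0.1, -5.3) — d² to each: S1:94.61, S2:47.77, S3:91.97, S4:80.2, S5:91.22, S6:21.25, S7:49.25 → nearest is S6
(-0.1, -1.8) — d² to each: S1:40.1, S2:37.22, S3:37.7, S4:33.65, S5:38.65, S6:3.38, S7:18.72 → nearest is S6
(2.5, 4.4) — d² to each: S1:24.1, S2:49.46, S3:18.58, S4:38.25, S5:28.45, S6:48.74, S7:52.88 → nearest is S3
1 of the 5 points has S2 as nearest.

1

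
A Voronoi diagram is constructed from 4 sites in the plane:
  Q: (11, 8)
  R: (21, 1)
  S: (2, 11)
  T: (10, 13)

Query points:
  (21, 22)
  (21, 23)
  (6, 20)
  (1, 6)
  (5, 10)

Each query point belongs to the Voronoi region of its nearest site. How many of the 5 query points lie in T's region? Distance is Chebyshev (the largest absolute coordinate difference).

(21, 22) — d to each: Q:14, R:21, S:19, T:11 → nearest is T
(21, 23) — d to each: Q:15, R:22, S:19, T:11 → nearest is T
(6, 20) — d to each: Q:12, R:19, S:9, T:7 → nearest is T
(1, 6) — d to each: Q:10, R:20, S:5, T:9 → nearest is S
(5, 10) — d to each: Q:6, R:16, S:3, T:5 → nearest is S
3 of the 5 points have T as nearest.

3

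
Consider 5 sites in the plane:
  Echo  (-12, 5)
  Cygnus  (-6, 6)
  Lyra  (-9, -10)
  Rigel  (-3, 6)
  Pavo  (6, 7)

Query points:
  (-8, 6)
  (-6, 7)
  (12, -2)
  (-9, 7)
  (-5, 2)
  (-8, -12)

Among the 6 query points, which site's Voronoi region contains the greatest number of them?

Cygnus

(-8, 6) — d² to each: Echo:17, Cygnus:4, Lyra:257, Rigel:25, Pavo:197 → nearest is Cygnus
(-6, 7) — d² to each: Echo:40, Cygnus:1, Lyra:298, Rigel:10, Pavo:144 → nearest is Cygnus
(12, -2) — d² to each: Echo:625, Cygnus:388, Lyra:505, Rigel:289, Pavo:117 → nearest is Pavo
(-9, 7) — d² to each: Echo:13, Cygnus:10, Lyra:289, Rigel:37, Pavo:225 → nearest is Cygnus
(-5, 2) — d² to each: Echo:58, Cygnus:17, Lyra:160, Rigel:20, Pavo:146 → nearest is Cygnus
(-8, -12) — d² to each: Echo:305, Cygnus:328, Lyra:5, Rigel:349, Pavo:557 → nearest is Lyra
Tally — Cygnus:4, Lyra:1, Pavo:1. Cygnus captures the most (4).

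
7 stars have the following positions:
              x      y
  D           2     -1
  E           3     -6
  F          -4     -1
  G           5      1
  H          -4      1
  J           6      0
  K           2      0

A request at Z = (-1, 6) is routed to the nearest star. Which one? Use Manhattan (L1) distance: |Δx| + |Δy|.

H

d(Z,D) = |-1−2| + |6−(-1)| = 3 + 7 = 10
d(Z,E) = |-1−3| + |6−(-6)| = 4 + 12 = 16
d(Z,F) = |-1−(-4)| + |6−(-1)| = 3 + 7 = 10
d(Z,G) = |-1−5| + |6−1| = 6 + 5 = 11
d(Z,H) = |-1−(-4)| + |6−1| = 3 + 5 = 8
d(Z,J) = |-1−6| + |6−0| = 7 + 6 = 13
d(Z,K) = |-1−2| + |6−0| = 3 + 6 = 9
The smallest is to H, so Z lies in the Voronoi region of H.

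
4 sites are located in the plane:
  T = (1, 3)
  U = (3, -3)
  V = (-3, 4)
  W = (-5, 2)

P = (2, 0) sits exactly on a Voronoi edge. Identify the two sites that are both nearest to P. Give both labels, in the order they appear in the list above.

Squared distances from P to each site:
|PT|² = (2−1)² + (0−3)² = 1 + 9 = 10
|PU|² = (2−3)² + (0−(-3))² = 1 + 9 = 10
|PV|² = (2−(-3))² + (0−4)² = 25 + 16 = 41
|PW|² = (2−(-5))² + (0−2)² = 49 + 4 = 53
P is equidistant from T and U (both at squared distance 10), and every other site is strictly farther — so P lies on the T–U Voronoi edge.

T and U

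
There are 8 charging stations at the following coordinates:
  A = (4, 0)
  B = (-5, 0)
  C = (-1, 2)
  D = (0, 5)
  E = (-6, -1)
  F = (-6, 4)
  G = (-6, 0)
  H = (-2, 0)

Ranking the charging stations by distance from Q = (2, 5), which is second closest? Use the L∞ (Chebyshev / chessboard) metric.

C

d(Q,A) = max(2, 5) = 5
d(Q,B) = max(7, 5) = 7
d(Q,C) = max(3, 3) = 3
d(Q,D) = max(2, 0) = 2
d(Q,E) = max(8, 6) = 8
d(Q,F) = max(8, 1) = 8
d(Q,G) = max(8, 5) = 8
d(Q,H) = max(4, 5) = 5
Sorted ascending: D, C, A, … — the second-nearest is C.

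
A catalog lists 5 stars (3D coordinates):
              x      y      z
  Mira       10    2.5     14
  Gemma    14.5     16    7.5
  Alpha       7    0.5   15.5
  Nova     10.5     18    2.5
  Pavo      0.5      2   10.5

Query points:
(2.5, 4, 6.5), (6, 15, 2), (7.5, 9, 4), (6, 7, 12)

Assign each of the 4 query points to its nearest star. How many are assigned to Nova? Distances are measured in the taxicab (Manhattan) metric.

(2.5, 4, 6.5) — d to each: Mira:16.5, Gemma:25, Alpha:17, Nova:26, Pavo:8 → nearest is Pavo
(6, 15, 2) — d to each: Mira:28.5, Gemma:15, Alpha:29, Nova:8, Pavo:27 → nearest is Nova
(7.5, 9, 4) — d to each: Mira:19, Gemma:17.5, Alpha:20.5, Nova:13.5, Pavo:20.5 → nearest is Nova
(6, 7, 12) — d to each: Mira:10.5, Gemma:22, Alpha:11, Nova:25, Pavo:12 → nearest is Mira
2 of the 4 points have Nova as nearest.

2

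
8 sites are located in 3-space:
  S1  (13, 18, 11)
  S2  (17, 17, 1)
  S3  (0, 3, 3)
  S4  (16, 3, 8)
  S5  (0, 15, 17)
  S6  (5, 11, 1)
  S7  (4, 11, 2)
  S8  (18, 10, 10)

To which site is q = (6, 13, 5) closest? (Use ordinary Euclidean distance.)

Since √ is increasing, it suffices to compare squared distances:
|qS1|² = (6−13)² + (13−18)² + (5−11)² = 49 + 25 + 36 = 110
|qS2|² = (6−17)² + (13−17)² + (5−1)² = 121 + 16 + 16 = 153
|qS3|² = (6−0)² + (13−3)² + (5−3)² = 36 + 100 + 4 = 140
|qS4|² = (6−16)² + (13−3)² + (5−8)² = 100 + 100 + 9 = 209
|qS5|² = (6−0)² + (13−15)² + (5−17)² = 36 + 4 + 144 = 184
|qS6|² = (6−5)² + (13−11)² + (5−1)² = 1 + 4 + 16 = 21
|qS7|² = (6−4)² + (13−11)² + (5−2)² = 4 + 4 + 9 = 17
|qS8|² = (6−18)² + (13−10)² + (5−10)² = 144 + 9 + 25 = 178
S7 is nearest.

S7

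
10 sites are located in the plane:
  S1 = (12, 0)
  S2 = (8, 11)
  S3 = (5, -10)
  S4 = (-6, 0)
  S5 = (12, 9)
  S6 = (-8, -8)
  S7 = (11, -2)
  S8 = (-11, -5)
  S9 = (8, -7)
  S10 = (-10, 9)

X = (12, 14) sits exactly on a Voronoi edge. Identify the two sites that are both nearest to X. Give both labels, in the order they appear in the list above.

Squared distances from X to each site:
|XS1|² = (12−12)² + (14−0)² = 0 + 196 = 196
|XS2|² = (12−8)² + (14−11)² = 16 + 9 = 25
|XS3|² = (12−5)² + (14−(-10))² = 49 + 576 = 625
|XS4|² = (12−(-6))² + (14−0)² = 324 + 196 = 520
|XS5|² = (12−12)² + (14−9)² = 0 + 25 = 25
|XS6|² = (12−(-8))² + (14−(-8))² = 400 + 484 = 884
|XS7|² = (12−11)² + (14−(-2))² = 1 + 256 = 257
|XS8|² = (12−(-11))² + (14−(-5))² = 529 + 361 = 890
|XS9|² = (12−8)² + (14−(-7))² = 16 + 441 = 457
d²(X, S10) = (12−(-10))² + (14−9)² = 484 + 25 = 509
X is equidistant from S2 and S5 (both at squared distance 25), and every other site is strictly farther — so X lies on the S2–S5 Voronoi edge.

S2 and S5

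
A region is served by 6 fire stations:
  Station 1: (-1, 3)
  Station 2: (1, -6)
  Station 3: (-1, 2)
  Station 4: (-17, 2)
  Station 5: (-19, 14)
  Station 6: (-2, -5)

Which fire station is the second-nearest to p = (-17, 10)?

Station 4

Compare squared distances (the ordering matches that of the actual distances):
d²(p, Station 1) = (-17−(-1))² + (10−3)² = 256 + 49 = 305
d²(p, Station 2) = (-17−1)² + (10−(-6))² = 324 + 256 = 580
d²(p, Station 3) = (-17−(-1))² + (10−2)² = 256 + 64 = 320
d²(p, Station 4) = (-17−(-17))² + (10−2)² = 0 + 64 = 64
d²(p, Station 5) = (-17−(-19))² + (10−14)² = 4 + 16 = 20
d²(p, Station 6) = (-17−(-2))² + (10−(-5))² = 225 + 225 = 450
Sorted ascending: Station 5, Station 4, Station 1, … — the second-nearest is Station 4.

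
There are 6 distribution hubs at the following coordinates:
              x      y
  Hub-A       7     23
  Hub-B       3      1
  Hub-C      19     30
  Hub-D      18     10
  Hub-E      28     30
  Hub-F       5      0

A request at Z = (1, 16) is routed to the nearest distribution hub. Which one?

Hub-A

Since √ is increasing, it suffices to compare squared distances:
d²(Z, Hub-A) = (1−7)² + (16−23)² = 36 + 49 = 85
d²(Z, Hub-B) = (1−3)² + (16−1)² = 4 + 225 = 229
d²(Z, Hub-C) = (1−19)² + (16−30)² = 324 + 196 = 520
d²(Z, Hub-D) = (1−18)² + (16−10)² = 289 + 36 = 325
d²(Z, Hub-E) = (1−28)² + (16−30)² = 729 + 196 = 925
d²(Z, Hub-F) = (1−5)² + (16−0)² = 16 + 256 = 272
Minimum is at Hub-A.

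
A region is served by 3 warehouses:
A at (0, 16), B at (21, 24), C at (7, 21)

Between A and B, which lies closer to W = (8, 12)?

Compare squared distances:
|WA|² = (8−0)² + (12−16)² = 64 + 16 = 80
|WB|² = (8−21)² + (12−24)² = 169 + 144 = 313
80 < 313, so A is closer.

A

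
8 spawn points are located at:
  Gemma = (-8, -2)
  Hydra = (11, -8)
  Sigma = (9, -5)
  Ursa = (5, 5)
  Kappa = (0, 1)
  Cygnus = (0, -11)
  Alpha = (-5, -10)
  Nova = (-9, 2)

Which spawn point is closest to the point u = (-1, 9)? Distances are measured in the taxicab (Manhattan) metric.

Kappa

d(u, Gemma) = 7 + 11 = 18
d(u, Hydra) = 12 + 17 = 29
d(u, Sigma) = 10 + 14 = 24
d(u, Ursa) = 6 + 4 = 10
d(u, Kappa) = 1 + 8 = 9
d(u, Cygnus) = 1 + 20 = 21
d(u, Alpha) = 4 + 19 = 23
d(u, Nova) = 8 + 7 = 15
Kappa is nearest.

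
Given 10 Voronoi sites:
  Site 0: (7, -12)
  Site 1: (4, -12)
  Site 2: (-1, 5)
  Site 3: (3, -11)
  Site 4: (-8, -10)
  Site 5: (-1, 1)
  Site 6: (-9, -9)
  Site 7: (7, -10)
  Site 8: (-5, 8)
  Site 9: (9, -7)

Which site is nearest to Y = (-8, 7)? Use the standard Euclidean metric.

Site 8

Squared Euclidean distances:
d²(Y, Site 0) = 225 + 361 = 586
d²(Y, Site 1) = 144 + 361 = 505
d²(Y, Site 2) = 49 + 4 = 53
d²(Y, Site 3) = 121 + 324 = 445
d²(Y, Site 4) = 0 + 289 = 289
d²(Y, Site 5) = 49 + 36 = 85
d²(Y, Site 6) = 1 + 256 = 257
d²(Y, Site 7) = 225 + 289 = 514
d²(Y, Site 8) = 9 + 1 = 10
d²(Y, Site 9) = 289 + 196 = 485
Minimum is at Site 8.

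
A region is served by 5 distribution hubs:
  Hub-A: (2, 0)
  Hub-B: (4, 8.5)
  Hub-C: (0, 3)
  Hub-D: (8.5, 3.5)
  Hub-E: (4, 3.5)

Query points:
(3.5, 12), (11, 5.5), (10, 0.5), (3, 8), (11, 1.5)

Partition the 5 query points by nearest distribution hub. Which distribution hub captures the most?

Hub-D

(3.5, 12) — d² to each: Hub-A:146.25, Hub-B:12.5, Hub-C:93.25, Hub-D:97.25, Hub-E:72.5 → nearest is Hub-B
(11, 5.5) — d² to each: Hub-A:111.25, Hub-B:58, Hub-C:127.25, Hub-D:10.25, Hub-E:53 → nearest is Hub-D
(10, 0.5) — d² to each: Hub-A:64.25, Hub-B:100, Hub-C:106.25, Hub-D:11.25, Hub-E:45 → nearest is Hub-D
(3, 8) — d² to each: Hub-A:65, Hub-B:1.25, Hub-C:34, Hub-D:50.5, Hub-E:21.25 → nearest is Hub-B
(11, 1.5) — d² to each: Hub-A:83.25, Hub-B:98, Hub-C:123.25, Hub-D:10.25, Hub-E:53 → nearest is Hub-D
Tally — Hub-B:2, Hub-D:3. Hub-D captures the most (3).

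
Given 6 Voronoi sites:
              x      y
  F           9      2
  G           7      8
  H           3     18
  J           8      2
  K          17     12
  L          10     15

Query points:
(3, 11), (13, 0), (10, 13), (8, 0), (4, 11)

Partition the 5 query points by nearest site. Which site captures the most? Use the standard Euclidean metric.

(3, 11) — d² to each: F:117, G:25, H:49, J:106, K:197, L:65 → nearest is G
(13, 0) — d² to each: F:20, G:100, H:424, J:29, K:160, L:234 → nearest is F
(10, 13) — d² to each: F:122, G:34, H:74, J:125, K:50, L:4 → nearest is L
(8, 0) — d² to each: F:5, G:65, H:349, J:4, K:225, L:229 → nearest is J
(4, 11) — d² to each: F:106, G:18, H:50, J:97, K:170, L:52 → nearest is G
Tally — F:1, G:2, J:1, L:1. G captures the most (2).

G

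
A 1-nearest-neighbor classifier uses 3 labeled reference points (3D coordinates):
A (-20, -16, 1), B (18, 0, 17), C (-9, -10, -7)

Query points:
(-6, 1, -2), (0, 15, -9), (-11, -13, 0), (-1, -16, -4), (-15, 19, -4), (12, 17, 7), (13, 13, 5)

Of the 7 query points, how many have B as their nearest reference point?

(-6, 1, -2) — d² to each: A:494, B:938, C:155 → nearest is C
(0, 15, -9) — d² to each: A:1461, B:1225, C:710 → nearest is C
(-11, -13, 0) — d² to each: A:91, B:1299, C:62 → nearest is C
(-1, -16, -4) — d² to each: A:386, B:1058, C:109 → nearest is C
(-15, 19, -4) — d² to each: A:1275, B:1891, C:886 → nearest is C
(12, 17, 7) — d² to each: A:2149, B:425, C:1366 → nearest is B
(13, 13, 5) — d² to each: A:1946, B:338, C:1157 → nearest is B
2 of the 7 points have B as nearest.

2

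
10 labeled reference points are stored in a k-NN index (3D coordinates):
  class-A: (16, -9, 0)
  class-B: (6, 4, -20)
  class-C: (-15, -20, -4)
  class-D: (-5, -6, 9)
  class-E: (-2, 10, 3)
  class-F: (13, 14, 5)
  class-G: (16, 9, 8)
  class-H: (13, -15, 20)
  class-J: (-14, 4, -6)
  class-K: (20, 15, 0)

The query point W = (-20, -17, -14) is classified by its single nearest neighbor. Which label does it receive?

Compare squared distances (the ordering matches that of the actual distances):
d²(W, class-A) = 1296 + 64 + 196 = 1556
d²(W, class-B) = 676 + 441 + 36 = 1153
d²(W, class-C) = 25 + 9 + 100 = 134
d²(W, class-D) = 225 + 121 + 529 = 875
d²(W, class-E) = 324 + 729 + 289 = 1342
d²(W, class-F) = 1089 + 961 + 361 = 2411
d²(W, class-G) = 1296 + 676 + 484 = 2456
d²(W, class-H) = 1089 + 4 + 1156 = 2249
d²(W, class-J) = 36 + 441 + 64 = 541
d²(W, class-K) = 1600 + 1024 + 196 = 2820
The smallest is to class-C, so W lies in the Voronoi region of class-C.

class-C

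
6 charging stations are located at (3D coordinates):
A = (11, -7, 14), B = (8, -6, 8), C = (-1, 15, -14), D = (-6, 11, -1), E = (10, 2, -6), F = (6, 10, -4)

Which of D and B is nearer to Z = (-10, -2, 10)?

D

Compare squared distances:
|ZD|² = (-10−(-6))² + (-2−11)² + (10−(-1))² = 16 + 169 + 121 = 306
|ZB|² = (-10−8)² + (-2−(-6))² + (10−8)² = 324 + 16 + 4 = 344
306 < 344, so D is closer.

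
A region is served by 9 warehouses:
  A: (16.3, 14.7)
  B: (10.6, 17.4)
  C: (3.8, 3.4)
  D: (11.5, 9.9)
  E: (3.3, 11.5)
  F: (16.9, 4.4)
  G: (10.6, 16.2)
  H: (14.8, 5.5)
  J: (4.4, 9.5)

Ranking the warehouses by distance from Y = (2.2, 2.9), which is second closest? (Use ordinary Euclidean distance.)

Since √ is increasing, it suffices to compare squared distances:
|YA|² = (2.2−16.3)² + (2.9−14.7)² = 198.81 + 139.24 = 338.05
|YB|² = (2.2−10.6)² + (2.9−17.4)² = 70.56 + 210.25 = 280.81
|YC|² = (2.2−3.8)² + (2.9−3.4)² = 2.56 + 0.25 = 2.81
|YD|² = (2.2−11.5)² + (2.9−9.9)² = 86.49 + 49 = 135.49
|YE|² = (2.2−3.3)² + (2.9−11.5)² = 1.21 + 73.96 = 75.17
|YF|² = (2.2−16.9)² + (2.9−4.4)² = 216.09 + 2.25 = 218.34
|YG|² = (2.2−10.6)² + (2.9−16.2)² = 70.56 + 176.89 = 247.45
|YH|² = (2.2−14.8)² + (2.9−5.5)² = 158.76 + 6.76 = 165.52
|YJ|² = (2.2−4.4)² + (2.9−9.5)² = 4.84 + 43.56 = 48.4
Sorted ascending: C, J, E, … — the second-nearest is J.

J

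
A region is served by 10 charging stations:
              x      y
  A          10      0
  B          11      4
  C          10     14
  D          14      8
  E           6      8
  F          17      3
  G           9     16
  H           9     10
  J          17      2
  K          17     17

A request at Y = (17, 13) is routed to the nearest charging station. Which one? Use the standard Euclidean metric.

Squared Euclidean distances:
|YA|² = (17−10)² + (13−0)² = 49 + 169 = 218
|YB|² = (17−11)² + (13−4)² = 36 + 81 = 117
|YC|² = (17−10)² + (13−14)² = 49 + 1 = 50
|YD|² = (17−14)² + (13−8)² = 9 + 25 = 34
|YE|² = (17−6)² + (13−8)² = 121 + 25 = 146
|YF|² = (17−17)² + (13−3)² = 0 + 100 = 100
|YG|² = (17−9)² + (13−16)² = 64 + 9 = 73
|YH|² = (17−9)² + (13−10)² = 64 + 9 = 73
|YJ|² = (17−17)² + (13−2)² = 0 + 121 = 121
|YK|² = (17−17)² + (13−17)² = 0 + 16 = 16
K is nearest.

K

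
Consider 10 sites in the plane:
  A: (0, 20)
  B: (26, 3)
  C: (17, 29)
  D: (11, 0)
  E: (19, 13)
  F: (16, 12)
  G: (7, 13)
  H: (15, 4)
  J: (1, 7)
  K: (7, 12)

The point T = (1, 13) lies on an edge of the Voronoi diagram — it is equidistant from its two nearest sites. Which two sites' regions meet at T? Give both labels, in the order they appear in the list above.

Squared distances from T to each site:
|TA|² = (1−0)² + (13−20)² = 1 + 49 = 50
|TB|² = (1−26)² + (13−3)² = 625 + 100 = 725
|TC|² = (1−17)² + (13−29)² = 256 + 256 = 512
|TD|² = (1−11)² + (13−0)² = 100 + 169 = 269
|TE|² = (1−19)² + (13−13)² = 324 + 0 = 324
|TF|² = (1−16)² + (13−12)² = 225 + 1 = 226
|TG|² = (1−7)² + (13−13)² = 36 + 0 = 36
|TH|² = (1−15)² + (13−4)² = 196 + 81 = 277
|TJ|² = (1−1)² + (13−7)² = 0 + 36 = 36
|TK|² = (1−7)² + (13−12)² = 36 + 1 = 37
T is equidistant from G and J (both at squared distance 36), and every other site is strictly farther — so T lies on the G–J Voronoi edge.

G and J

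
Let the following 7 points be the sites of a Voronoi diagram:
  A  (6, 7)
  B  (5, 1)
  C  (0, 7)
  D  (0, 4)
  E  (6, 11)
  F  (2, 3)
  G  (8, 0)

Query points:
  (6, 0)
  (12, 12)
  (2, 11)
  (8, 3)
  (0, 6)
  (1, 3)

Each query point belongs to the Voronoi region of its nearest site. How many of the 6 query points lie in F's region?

(6, 0) — d² to each: A:49, B:2, C:85, D:52, E:121, F:25, G:4 → nearest is B
(12, 12) — d² to each: A:61, B:170, C:169, D:208, E:37, F:181, G:160 → nearest is E
(2, 11) — d² to each: A:32, B:109, C:20, D:53, E:16, F:64, G:157 → nearest is E
(8, 3) — d² to each: A:20, B:13, C:80, D:65, E:68, F:36, G:9 → nearest is G
(0, 6) — d² to each: A:37, B:50, C:1, D:4, E:61, F:13, G:100 → nearest is C
(1, 3) — d² to each: A:41, B:20, C:17, D:2, E:89, F:1, G:58 → nearest is F
1 of the 6 points has F as nearest.

1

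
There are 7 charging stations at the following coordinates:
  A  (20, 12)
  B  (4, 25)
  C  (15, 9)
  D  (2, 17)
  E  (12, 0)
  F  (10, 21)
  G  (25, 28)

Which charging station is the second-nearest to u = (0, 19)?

B

Compare squared distances (the ordering matches that of the actual distances):
|uA|² = 400 + 49 = 449
|uB|² = 16 + 36 = 52
|uC|² = 225 + 100 = 325
|uD|² = 4 + 4 = 8
|uE|² = 144 + 361 = 505
|uF|² = 100 + 4 = 104
|uG|² = 625 + 81 = 706
Sorted ascending: D, B, F, … — the second-nearest is B.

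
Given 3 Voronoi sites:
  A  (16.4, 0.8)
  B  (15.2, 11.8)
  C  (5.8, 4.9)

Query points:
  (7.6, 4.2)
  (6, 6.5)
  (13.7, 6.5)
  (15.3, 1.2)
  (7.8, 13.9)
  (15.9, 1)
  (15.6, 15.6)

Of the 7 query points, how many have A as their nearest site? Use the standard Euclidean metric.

2

(7.6, 4.2) — d² to each: A:89, B:115.52, C:3.73 → nearest is C
(6, 6.5) — d² to each: A:140.65, B:112.73, C:2.6 → nearest is C
(13.7, 6.5) — d² to each: A:39.78, B:30.34, C:64.97 → nearest is B
(15.3, 1.2) — d² to each: A:1.37, B:112.37, C:103.94 → nearest is A
(7.8, 13.9) — d² to each: A:245.57, B:59.17, C:85 → nearest is B
(15.9, 1) — d² to each: A:0.29, B:117.13, C:117.22 → nearest is A
(15.6, 15.6) — d² to each: A:219.68, B:14.6, C:210.53 → nearest is B
2 of the 7 points have A as nearest.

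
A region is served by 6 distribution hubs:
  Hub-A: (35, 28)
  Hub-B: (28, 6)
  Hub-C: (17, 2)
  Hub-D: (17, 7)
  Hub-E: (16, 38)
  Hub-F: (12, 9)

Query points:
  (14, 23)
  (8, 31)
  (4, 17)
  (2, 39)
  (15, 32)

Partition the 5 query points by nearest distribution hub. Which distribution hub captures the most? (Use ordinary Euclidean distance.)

Hub-E

(14, 23) — d² to each: Hub-A:466, Hub-B:485, Hub-C:450, Hub-D:265, Hub-E:229, Hub-F:200 → nearest is Hub-F
(8, 31) — d² to each: Hub-A:738, Hub-B:1025, Hub-C:922, Hub-D:657, Hub-E:113, Hub-F:500 → nearest is Hub-E
(4, 17) — d² to each: Hub-A:1082, Hub-B:697, Hub-C:394, Hub-D:269, Hub-E:585, Hub-F:128 → nearest is Hub-F
(2, 39) — d² to each: Hub-A:1210, Hub-B:1765, Hub-C:1594, Hub-D:1249, Hub-E:197, Hub-F:1000 → nearest is Hub-E
(15, 32) — d² to each: Hub-A:416, Hub-B:845, Hub-C:904, Hub-D:629, Hub-E:37, Hub-F:538 → nearest is Hub-E
Tally — Hub-E:3, Hub-F:2. Hub-E captures the most (3).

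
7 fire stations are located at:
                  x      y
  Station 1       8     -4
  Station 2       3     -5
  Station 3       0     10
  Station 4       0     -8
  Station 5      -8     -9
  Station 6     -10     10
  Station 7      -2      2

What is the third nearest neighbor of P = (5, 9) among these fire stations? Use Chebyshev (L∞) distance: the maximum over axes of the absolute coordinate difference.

d(P, Station 1) = max(3, 13) = 13
d(P, Station 2) = max(2, 14) = 14
d(P, Station 3) = max(5, 1) = 5
d(P, Station 4) = max(5, 17) = 17
d(P, Station 5) = max(13, 18) = 18
d(P, Station 6) = max(15, 1) = 15
d(P, Station 7) = max(7, 7) = 7
Sorted ascending: Station 3, Station 7, Station 1, Station 2, … — the third-nearest is Station 1.

Station 1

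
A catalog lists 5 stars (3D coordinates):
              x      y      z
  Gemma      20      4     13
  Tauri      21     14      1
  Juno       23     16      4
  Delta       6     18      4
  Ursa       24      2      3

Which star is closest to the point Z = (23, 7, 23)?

Compare squared distances (the ordering matches that of the actual distances):
d²(Z, Gemma) = (23−20)² + (7−4)² + (23−13)² = 9 + 9 + 100 = 118
d²(Z, Tauri) = (23−21)² + (7−14)² + (23−1)² = 4 + 49 + 484 = 537
d²(Z, Juno) = (23−23)² + (7−16)² + (23−4)² = 0 + 81 + 361 = 442
d²(Z, Delta) = (23−6)² + (7−18)² + (23−4)² = 289 + 121 + 361 = 771
d²(Z, Ursa) = (23−24)² + (7−2)² + (23−3)² = 1 + 25 + 400 = 426
The smallest is to Gemma, so Z lies in the Voronoi region of Gemma.

Gemma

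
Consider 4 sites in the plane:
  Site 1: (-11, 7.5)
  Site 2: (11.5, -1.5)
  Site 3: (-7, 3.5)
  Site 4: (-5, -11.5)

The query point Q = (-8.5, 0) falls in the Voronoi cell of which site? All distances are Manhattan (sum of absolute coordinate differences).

d(Q, Site 1) = |-8.5−(-11)| + |0−7.5| = 2.5 + 7.5 = 10
d(Q, Site 2) = |-8.5−11.5| + |0−(-1.5)| = 20 + 1.5 = 21.5
d(Q, Site 3) = |-8.5−(-7)| + |0−3.5| = 1.5 + 3.5 = 5
d(Q, Site 4) = |-8.5−(-5)| + |0−(-11.5)| = 3.5 + 11.5 = 15
Site 3 is nearest.

Site 3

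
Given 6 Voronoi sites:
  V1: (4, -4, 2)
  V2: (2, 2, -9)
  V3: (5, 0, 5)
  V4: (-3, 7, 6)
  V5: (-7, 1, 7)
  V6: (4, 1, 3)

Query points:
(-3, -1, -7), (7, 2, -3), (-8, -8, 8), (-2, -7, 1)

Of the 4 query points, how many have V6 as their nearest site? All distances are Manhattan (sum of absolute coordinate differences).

1

(-3, -1, -7) — d to each: V1:19, V2:10, V3:21, V4:21, V5:20, V6:19 → nearest is V2
(7, 2, -3) — d to each: V1:14, V2:11, V3:12, V4:24, V5:25, V6:10 → nearest is V6
(-8, -8, 8) — d to each: V1:22, V2:37, V3:24, V4:22, V5:11, V6:26 → nearest is V5
(-2, -7, 1) — d to each: V1:10, V2:23, V3:18, V4:20, V5:19, V6:16 → nearest is V1
1 of the 4 points has V6 as nearest.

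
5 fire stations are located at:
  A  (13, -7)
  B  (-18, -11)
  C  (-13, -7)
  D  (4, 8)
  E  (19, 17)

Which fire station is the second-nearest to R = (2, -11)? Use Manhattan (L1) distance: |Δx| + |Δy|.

C

d(R,A) = |2−13| + |-11−(-7)| = 11 + 4 = 15
d(R,B) = |2−(-18)| + |-11−(-11)| = 20 + 0 = 20
d(R,C) = |2−(-13)| + |-11−(-7)| = 15 + 4 = 19
d(R,D) = |2−4| + |-11−8| = 2 + 19 = 21
d(R,E) = |2−19| + |-11−17| = 17 + 28 = 45
Sorted ascending: A, C, B, … — the second-nearest is C.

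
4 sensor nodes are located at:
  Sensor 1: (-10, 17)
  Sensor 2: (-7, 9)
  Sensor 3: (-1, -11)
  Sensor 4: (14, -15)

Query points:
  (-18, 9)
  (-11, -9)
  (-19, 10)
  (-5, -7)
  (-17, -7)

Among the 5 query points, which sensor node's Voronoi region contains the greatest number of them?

(-18, 9) — d² to each: Sensor 1:128, Sensor 2:121, Sensor 3:689, Sensor 4:1600 → nearest is Sensor 2
(-11, -9) — d² to each: Sensor 1:677, Sensor 2:340, Sensor 3:104, Sensor 4:661 → nearest is Sensor 3
(-19, 10) — d² to each: Sensor 1:130, Sensor 2:145, Sensor 3:765, Sensor 4:1714 → nearest is Sensor 1
(-5, -7) — d² to each: Sensor 1:601, Sensor 2:260, Sensor 3:32, Sensor 4:425 → nearest is Sensor 3
(-17, -7) — d² to each: Sensor 1:625, Sensor 2:356, Sensor 3:272, Sensor 4:1025 → nearest is Sensor 3
Tally — Sensor 1:1, Sensor 2:1, Sensor 3:3. Sensor 3 captures the most (3).

Sensor 3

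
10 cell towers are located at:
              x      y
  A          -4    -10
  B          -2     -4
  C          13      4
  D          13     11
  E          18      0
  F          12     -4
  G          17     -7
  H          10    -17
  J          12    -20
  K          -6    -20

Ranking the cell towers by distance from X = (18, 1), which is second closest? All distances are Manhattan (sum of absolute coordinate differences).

d(X,A) = |18−(-4)| + |1−(-10)| = 22 + 11 = 33
d(X,B) = |18−(-2)| + |1−(-4)| = 20 + 5 = 25
d(X,C) = |18−13| + |1−4| = 5 + 3 = 8
d(X,D) = |18−13| + |1−11| = 5 + 10 = 15
d(X,E) = |18−18| + |1−0| = 0 + 1 = 1
d(X,F) = |18−12| + |1−(-4)| = 6 + 5 = 11
d(X,G) = |18−17| + |1−(-7)| = 1 + 8 = 9
d(X,H) = |18−10| + |1−(-17)| = 8 + 18 = 26
d(X,J) = |18−12| + |1−(-20)| = 6 + 21 = 27
d(X,K) = |18−(-6)| + |1−(-20)| = 24 + 21 = 45
Sorted ascending: E, C, G, … — the second-nearest is C.

C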